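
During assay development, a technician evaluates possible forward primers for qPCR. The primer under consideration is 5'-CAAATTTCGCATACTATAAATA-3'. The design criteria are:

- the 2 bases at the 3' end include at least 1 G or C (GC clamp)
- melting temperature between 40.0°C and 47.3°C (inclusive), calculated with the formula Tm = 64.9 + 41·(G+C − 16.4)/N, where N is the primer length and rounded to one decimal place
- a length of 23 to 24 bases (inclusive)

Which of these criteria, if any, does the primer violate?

Fails: GC clamp, length.

Base counts: A=10, T=7, G=1, C=4 (length 22).
GC clamp: 3' end TA has 0 G/C, need ≥1 ✗
Tm: Tm = 64.9 + 41·(5 − 16.4)/22 = 43.7°C ✓
length: length 22, outside 23–24 ✗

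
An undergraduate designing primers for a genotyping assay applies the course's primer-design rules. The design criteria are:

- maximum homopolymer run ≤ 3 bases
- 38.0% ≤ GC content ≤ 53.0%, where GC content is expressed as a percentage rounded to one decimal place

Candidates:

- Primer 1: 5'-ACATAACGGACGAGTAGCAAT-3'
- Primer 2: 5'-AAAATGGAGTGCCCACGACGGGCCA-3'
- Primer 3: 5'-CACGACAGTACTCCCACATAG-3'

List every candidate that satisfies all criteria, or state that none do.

Primer 1 (21 nt, A=9 T=3 G=5 C=4): longest run = 2 ✓; GC 9/21 = 42.9% ✓ — passes.
Primer 2 (25 nt, A=8 T=2 G=8 C=7): longest run = 4, exceeds 3 ✗; GC 15/25 = 60.0%, outside 38.0–53.0% ✗ — fails.
Primer 3 (21 nt, A=7 T=3 G=3 C=8): longest run = 3 ✓; GC 11/21 = 52.4% ✓ — passes.

Primer 1 and Primer 3.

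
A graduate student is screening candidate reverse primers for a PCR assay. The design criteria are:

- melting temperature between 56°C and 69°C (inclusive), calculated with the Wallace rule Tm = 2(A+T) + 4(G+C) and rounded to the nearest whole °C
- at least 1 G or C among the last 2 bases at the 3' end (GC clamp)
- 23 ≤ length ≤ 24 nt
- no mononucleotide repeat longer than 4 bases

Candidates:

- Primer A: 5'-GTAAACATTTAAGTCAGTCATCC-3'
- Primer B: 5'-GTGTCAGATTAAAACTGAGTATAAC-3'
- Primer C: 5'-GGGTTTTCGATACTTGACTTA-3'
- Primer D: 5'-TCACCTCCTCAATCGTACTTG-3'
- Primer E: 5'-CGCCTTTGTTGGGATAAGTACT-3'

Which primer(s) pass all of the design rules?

Primer A (23 nt, A=8 T=7 G=3 C=5): Tm = 2·15 + 4·8 = 62°C ✓; 3' end CC has 2 G/C ✓; length 23 ✓; longest run = 3 ✓ — passes.
Primer B (25 nt, A=10 T=7 G=5 C=3): Tm = 2·17 + 4·8 = 66°C ✓; 3' end AC has 1 G/C ✓; length 25, outside 23–24 ✗; longest run = 4 ✓ — fails.
Primer C (21 nt, A=4 T=9 G=5 C=3): Tm = 2·13 + 4·8 = 58°C ✓; 3' end TA has 0 G/C, need ≥1 ✗; length 21, outside 23–24 ✗; longest run = 4 ✓ — fails.
Primer D (21 nt, A=4 T=7 G=2 C=8): Tm = 2·11 + 4·10 = 62°C ✓; 3' end TG has 1 G/C ✓; length 21, outside 23–24 ✗; longest run = 2 ✓ — fails.
Primer E (22 nt, A=4 T=8 G=6 C=4): Tm = 2·12 + 4·10 = 64°C ✓; 3' end CT has 1 G/C ✓; length 22, outside 23–24 ✗; longest run = 3 ✓ — fails.

Primer A only.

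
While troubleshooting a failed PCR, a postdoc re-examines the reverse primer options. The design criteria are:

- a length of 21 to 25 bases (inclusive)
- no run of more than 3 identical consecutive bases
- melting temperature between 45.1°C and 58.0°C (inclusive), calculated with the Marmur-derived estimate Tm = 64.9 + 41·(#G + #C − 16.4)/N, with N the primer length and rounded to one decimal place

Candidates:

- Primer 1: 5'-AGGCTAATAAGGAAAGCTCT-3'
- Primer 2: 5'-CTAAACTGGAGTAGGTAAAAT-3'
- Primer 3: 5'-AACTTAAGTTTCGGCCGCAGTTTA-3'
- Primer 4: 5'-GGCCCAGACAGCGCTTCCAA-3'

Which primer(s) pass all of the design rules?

Primer 1 (20 nt, A=8 T=4 G=5 C=3): length 20, outside 21–25 ✗; longest run = 3 ✓; Tm = 64.9 + 41·(8 − 16.4)/20 = 47.7°C ✓ — fails.
Primer 2 (21 nt, A=9 T=5 G=5 C=2): length 21 ✓; longest run = 4, exceeds 3 ✗; Tm = 64.9 + 41·(7 − 16.4)/21 = 46.5°C ✓ — fails.
Primer 3 (24 nt, A=6 T=8 G=5 C=5): length 24 ✓; longest run = 3 ✓; Tm = 64.9 + 41·(10 − 16.4)/24 = 54.0°C ✓ — passes.
Primer 4 (20 nt, A=5 T=2 G=5 C=8): length 20, outside 21–25 ✗; longest run = 3 ✓; Tm = 64.9 + 41·(13 − 16.4)/20 = 57.9°C ✓ — fails.

Primer 3 only.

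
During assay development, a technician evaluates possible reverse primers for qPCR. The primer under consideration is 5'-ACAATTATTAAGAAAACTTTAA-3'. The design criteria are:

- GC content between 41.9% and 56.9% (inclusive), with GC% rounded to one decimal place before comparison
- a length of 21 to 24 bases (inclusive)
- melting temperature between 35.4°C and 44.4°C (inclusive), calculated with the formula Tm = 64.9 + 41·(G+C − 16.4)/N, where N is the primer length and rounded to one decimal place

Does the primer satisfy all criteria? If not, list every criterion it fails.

Fails: GC content.

Base counts: A=12, T=7, G=1, C=2 (length 22).
GC content: GC 3/22 = 13.6%, outside 41.9–56.9% ✗
length: length 22 ✓
Tm: Tm = 64.9 + 41·(3 − 16.4)/22 = 39.9°C ✓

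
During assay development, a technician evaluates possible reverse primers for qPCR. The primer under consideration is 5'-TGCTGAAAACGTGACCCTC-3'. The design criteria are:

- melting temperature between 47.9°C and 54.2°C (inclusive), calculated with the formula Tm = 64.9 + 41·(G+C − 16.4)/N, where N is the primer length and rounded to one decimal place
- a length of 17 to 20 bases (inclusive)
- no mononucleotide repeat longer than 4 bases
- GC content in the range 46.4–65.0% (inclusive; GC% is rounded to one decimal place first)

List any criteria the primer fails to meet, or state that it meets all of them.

Meets all criteria.

Base counts: A=5, T=4, G=4, C=6 (length 19).
Tm: Tm = 64.9 + 41·(10 − 16.4)/19 = 51.1°C ✓
length: length 19 ✓
homopolymer run: longest run = 4 ✓
GC content: GC 10/19 = 52.6% ✓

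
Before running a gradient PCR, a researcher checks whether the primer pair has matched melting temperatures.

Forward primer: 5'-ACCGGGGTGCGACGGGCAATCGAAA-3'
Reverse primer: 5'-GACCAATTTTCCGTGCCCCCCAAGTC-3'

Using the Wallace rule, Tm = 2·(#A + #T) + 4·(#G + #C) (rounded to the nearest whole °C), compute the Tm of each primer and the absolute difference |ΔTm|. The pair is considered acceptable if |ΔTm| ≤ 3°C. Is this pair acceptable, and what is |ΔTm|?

Forward: A=7 T=2 G=10 C=6 → Tm = 2·9 + 4·16 = 82°C.
Reverse: A=5 T=6 G=4 C=11 → Tm = 2·11 + 4·15 = 82°C.
|ΔTm| = |82 − 82| = 0°C, ≤ 3°C.

|ΔTm| = 0°C; the pair is acceptable.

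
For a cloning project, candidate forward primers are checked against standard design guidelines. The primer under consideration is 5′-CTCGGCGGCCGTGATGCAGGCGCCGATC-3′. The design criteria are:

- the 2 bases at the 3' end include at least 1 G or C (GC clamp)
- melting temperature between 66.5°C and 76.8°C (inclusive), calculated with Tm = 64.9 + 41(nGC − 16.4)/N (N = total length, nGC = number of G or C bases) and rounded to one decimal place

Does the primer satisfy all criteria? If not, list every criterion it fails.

Base counts: A=3, T=4, G=11, C=10 (length 28).
GC clamp: 3' end TC has 1 G/C ✓
Tm: Tm = 64.9 + 41·(21 − 16.4)/28 = 71.6°C ✓

Meets all criteria.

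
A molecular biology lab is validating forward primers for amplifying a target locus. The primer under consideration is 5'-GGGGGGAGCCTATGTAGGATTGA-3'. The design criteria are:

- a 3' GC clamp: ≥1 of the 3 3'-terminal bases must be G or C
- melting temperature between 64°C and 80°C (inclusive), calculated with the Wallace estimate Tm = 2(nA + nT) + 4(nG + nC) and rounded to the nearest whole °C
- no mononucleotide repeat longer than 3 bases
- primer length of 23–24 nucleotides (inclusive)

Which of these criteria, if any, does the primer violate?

Fails: homopolymer run.

Base counts: A=5, T=5, G=11, C=2 (length 23).
GC clamp: 3' end TGA has 1 G/C ✓
Tm: Tm = 2·10 + 4·13 = 72°C ✓
homopolymer run: longest run = 6, exceeds 3 ✗
length: length 23 ✓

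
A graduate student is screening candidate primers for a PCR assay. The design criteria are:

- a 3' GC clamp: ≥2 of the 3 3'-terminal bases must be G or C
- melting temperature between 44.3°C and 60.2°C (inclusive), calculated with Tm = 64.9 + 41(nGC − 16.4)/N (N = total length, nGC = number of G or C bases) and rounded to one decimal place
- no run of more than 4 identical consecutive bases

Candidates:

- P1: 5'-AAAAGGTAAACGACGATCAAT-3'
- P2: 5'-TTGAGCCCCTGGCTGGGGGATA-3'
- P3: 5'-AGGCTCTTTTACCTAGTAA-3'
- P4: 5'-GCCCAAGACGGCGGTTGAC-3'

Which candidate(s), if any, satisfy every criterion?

P1 (21 nt, A=11 T=3 G=4 C=3): 3' end AAT has 0 G/C, need ≥2 ✗; Tm = 64.9 + 41·(7 − 16.4)/21 = 46.5°C ✓; longest run = 4 ✓ — fails.
P2 (22 nt, A=3 T=5 G=9 C=5): 3' end ATA has 0 G/C, need ≥2 ✗; Tm = 64.9 + 41·(14 − 16.4)/22 = 60.4°C, outside 44.3–60.2°C ✗; longest run = 5, exceeds 4 ✗ — fails.
P3 (19 nt, A=5 T=7 G=3 C=4): 3' end TAA has 0 G/C, need ≥2 ✗; Tm = 64.9 + 41·(7 − 16.4)/19 = 44.6°C ✓; longest run = 4 ✓ — fails.
P4 (19 nt, A=4 T=2 G=7 C=6): 3' end GAC has 2 G/C ✓; Tm = 64.9 + 41·(13 − 16.4)/19 = 57.6°C ✓; longest run = 3 ✓ — passes.

P4 only.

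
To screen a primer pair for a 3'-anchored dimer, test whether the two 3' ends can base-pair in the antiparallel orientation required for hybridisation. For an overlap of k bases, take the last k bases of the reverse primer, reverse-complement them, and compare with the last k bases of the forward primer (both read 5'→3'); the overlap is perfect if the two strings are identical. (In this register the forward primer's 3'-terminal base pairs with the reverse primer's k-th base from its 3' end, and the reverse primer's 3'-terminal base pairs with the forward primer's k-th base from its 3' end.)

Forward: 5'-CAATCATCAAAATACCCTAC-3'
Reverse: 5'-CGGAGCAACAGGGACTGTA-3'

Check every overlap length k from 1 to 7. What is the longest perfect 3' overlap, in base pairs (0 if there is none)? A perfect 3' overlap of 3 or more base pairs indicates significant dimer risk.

Longest perfect overlap: 3 complementary base pairs; significant dimer risk (threshold 3).

Last 7 bases (5'→3') — forward …ACCCTAC, reverse …GACTGTA.
Reverse complement of the reverse primer's last 7 bases: TACAGTC; its first k bases are the reverse complement of the reverse primer's last k bases, so a perfect k-base overlap needs the forward primer's last k bases to equal them.
Comparing (forward last k vs required): k=1: C vs T ✗; k=2: AC vs TA ✗; k=3: TAC vs TAC ✓; k=4: CTAC vs TACA ✗; k=5: CCTAC vs TACAG ✗; k=6: CCCTAC vs TACAGT ✗; k=7: ACCCTAC vs TACAGTC ✗.
Only k = 3 is perfect, so the longest perfect 3' overlap is 3.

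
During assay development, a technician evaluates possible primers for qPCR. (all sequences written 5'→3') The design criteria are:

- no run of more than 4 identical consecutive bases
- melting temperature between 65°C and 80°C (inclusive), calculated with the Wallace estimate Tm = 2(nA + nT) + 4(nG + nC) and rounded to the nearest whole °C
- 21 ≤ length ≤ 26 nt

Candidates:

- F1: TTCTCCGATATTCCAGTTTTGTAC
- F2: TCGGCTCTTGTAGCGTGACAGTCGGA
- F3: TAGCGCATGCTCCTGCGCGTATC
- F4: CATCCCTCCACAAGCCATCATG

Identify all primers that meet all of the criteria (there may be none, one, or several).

F1, F3 and F4.

F1 (24 nt, A=4 T=11 G=3 C=6): longest run = 4 ✓; Tm = 2·15 + 4·9 = 66°C ✓; length 24 ✓ — passes.
F2 (26 nt, A=4 T=7 G=9 C=6): longest run = 2 ✓; Tm = 2·11 + 4·15 = 82°C, outside 65–80°C ✗; length 26 ✓ — fails.
F3 (23 nt, A=3 T=6 G=6 C=8): longest run = 2 ✓; Tm = 2·9 + 4·14 = 74°C ✓; length 23 ✓ — passes.
F4 (22 nt, A=6 T=4 G=2 C=10): longest run = 3 ✓; Tm = 2·10 + 4·12 = 68°C ✓; length 22 ✓ — passes.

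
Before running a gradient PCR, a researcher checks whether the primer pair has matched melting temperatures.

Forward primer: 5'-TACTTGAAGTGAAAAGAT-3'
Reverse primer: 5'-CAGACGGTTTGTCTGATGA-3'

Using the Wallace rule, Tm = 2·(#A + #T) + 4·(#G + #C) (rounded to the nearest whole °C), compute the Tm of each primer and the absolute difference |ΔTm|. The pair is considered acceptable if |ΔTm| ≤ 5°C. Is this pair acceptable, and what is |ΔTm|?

Forward: A=8 T=5 G=4 C=1 → Tm = 2·13 + 4·5 = 46°C.
Reverse: A=4 T=6 G=6 C=3 → Tm = 2·10 + 4·9 = 56°C.
|ΔTm| = |46 − 56| = 10°C, > 5°C.

|ΔTm| = 10°C; the pair is not acceptable.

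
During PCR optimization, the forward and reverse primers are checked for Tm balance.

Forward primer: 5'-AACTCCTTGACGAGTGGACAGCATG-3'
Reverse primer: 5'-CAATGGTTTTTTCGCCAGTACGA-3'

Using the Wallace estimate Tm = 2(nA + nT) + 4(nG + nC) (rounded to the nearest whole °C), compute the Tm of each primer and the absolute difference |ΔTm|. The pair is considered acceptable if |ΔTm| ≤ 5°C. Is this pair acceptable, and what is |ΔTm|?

Forward: A=7 T=5 G=7 C=6 → Tm = 2·12 + 4·13 = 76°C.
Reverse: A=5 T=8 G=5 C=5 → Tm = 2·13 + 4·10 = 66°C.
|ΔTm| = |76 − 66| = 10°C, > 5°C.

|ΔTm| = 10°C; the pair is not acceptable.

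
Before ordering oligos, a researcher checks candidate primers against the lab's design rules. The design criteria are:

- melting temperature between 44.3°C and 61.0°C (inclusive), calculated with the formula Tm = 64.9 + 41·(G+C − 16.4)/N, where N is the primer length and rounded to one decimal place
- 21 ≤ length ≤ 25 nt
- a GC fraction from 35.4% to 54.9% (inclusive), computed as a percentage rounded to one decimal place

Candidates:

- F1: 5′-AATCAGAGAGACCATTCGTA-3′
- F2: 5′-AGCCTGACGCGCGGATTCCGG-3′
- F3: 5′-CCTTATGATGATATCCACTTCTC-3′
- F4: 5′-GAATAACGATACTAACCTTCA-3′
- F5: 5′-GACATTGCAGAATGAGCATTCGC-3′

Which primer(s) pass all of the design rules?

F1 (20 nt, A=8 T=4 G=4 C=4): Tm = 64.9 + 41·(8 − 16.4)/20 = 47.7°C ✓; length 20, outside 21–25 ✗; GC 8/20 = 40.0% ✓ — fails.
F2 (21 nt, A=3 T=3 G=8 C=7): Tm = 64.9 + 41·(15 − 16.4)/21 = 62.2°C, outside 44.3–61.0°C ✗; length 21 ✓; GC 15/21 = 71.4%, outside 35.4–54.9% ✗ — fails.
F3 (23 nt, A=5 T=9 G=2 C=7): Tm = 64.9 + 41·(9 − 16.4)/23 = 51.7°C ✓; length 23 ✓; GC 9/23 = 39.1% ✓ — passes.
F4 (21 nt, A=9 T=5 G=2 C=5): Tm = 64.9 + 41·(7 − 16.4)/21 = 46.5°C ✓; length 21 ✓; GC 7/21 = 33.3%, outside 35.4–54.9% ✗ — fails.
F5 (23 nt, A=7 T=5 G=6 C=5): Tm = 64.9 + 41·(11 − 16.4)/23 = 55.3°C ✓; length 23 ✓; GC 11/23 = 47.8% ✓ — passes.

F3 and F5.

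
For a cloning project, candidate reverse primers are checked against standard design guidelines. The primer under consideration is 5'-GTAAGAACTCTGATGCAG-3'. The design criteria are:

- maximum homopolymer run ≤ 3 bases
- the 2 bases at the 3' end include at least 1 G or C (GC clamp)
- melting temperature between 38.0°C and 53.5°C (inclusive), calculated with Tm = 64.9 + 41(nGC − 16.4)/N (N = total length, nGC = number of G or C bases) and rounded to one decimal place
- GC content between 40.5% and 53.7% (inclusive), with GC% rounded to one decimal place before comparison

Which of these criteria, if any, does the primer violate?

Base counts: A=6, T=4, G=5, C=3 (length 18).
homopolymer run: longest run = 2 ✓
GC clamp: 3' end AG has 1 G/C ✓
Tm: Tm = 64.9 + 41·(8 − 16.4)/18 = 45.8°C ✓
GC content: GC 8/18 = 44.4% ✓

Meets all criteria.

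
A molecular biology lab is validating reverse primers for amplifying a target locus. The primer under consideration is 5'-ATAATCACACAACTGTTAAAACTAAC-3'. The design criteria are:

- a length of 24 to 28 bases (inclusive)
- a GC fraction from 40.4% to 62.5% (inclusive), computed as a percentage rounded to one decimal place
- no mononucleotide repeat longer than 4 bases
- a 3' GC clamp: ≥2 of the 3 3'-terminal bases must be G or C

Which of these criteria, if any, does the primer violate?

Fails: GC content, GC clamp.

Base counts: A=13, T=6, G=1, C=6 (length 26).
length: length 26 ✓
GC content: GC 7/26 = 26.9%, outside 40.4–62.5% ✗
homopolymer run: longest run = 4 ✓
GC clamp: 3' end AAC has 1 G/C, need ≥2 ✗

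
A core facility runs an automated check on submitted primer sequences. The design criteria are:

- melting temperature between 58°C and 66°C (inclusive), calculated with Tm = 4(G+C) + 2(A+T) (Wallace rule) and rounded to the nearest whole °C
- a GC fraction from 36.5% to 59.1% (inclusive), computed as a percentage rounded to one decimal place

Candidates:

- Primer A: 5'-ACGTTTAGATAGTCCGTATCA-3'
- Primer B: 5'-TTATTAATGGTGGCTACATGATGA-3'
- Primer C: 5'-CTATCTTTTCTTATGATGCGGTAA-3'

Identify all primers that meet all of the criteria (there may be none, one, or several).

Primer A only.

Primer A (21 nt, A=6 T=7 G=4 C=4): Tm = 2·13 + 4·8 = 58°C ✓; GC 8/21 = 38.1% ✓ — passes.
Primer B (24 nt, A=7 T=9 G=6 C=2): Tm = 2·16 + 4·8 = 64°C ✓; GC 8/24 = 33.3%, outside 36.5–59.1% ✗ — fails.
Primer C (24 nt, A=5 T=11 G=4 C=4): Tm = 2·16 + 4·8 = 64°C ✓; GC 8/24 = 33.3%, outside 36.5–59.1% ✗ — fails.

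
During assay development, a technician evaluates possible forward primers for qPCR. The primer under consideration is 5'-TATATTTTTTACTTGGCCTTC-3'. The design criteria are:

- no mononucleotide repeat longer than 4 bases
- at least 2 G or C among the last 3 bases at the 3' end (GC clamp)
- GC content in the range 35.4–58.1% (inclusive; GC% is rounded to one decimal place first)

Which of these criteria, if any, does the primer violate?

Base counts: A=3, T=12, G=2, C=4 (length 21).
homopolymer run: longest run = 6, exceeds 4 ✗
GC clamp: 3' end TTC has 1 G/C, need ≥2 ✗
GC content: GC 6/21 = 28.6%, outside 35.4–58.1% ✗

Fails: homopolymer run, GC clamp, GC content.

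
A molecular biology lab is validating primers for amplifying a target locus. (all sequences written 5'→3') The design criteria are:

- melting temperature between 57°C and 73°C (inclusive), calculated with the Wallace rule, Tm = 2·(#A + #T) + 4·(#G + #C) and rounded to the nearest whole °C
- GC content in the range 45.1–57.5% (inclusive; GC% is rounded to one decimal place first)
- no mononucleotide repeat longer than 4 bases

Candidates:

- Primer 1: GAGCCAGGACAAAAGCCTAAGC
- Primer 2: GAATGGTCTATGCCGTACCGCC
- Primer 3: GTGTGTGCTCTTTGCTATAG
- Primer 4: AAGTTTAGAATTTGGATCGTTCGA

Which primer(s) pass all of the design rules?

Primer 1 only.

Primer 1 (22 nt, A=9 T=1 G=6 C=6): Tm = 2·10 + 4·12 = 68°C ✓; GC 12/22 = 54.5% ✓; longest run = 4 ✓ — passes.
Primer 2 (22 nt, A=4 T=5 G=6 C=7): Tm = 2·9 + 4·13 = 70°C ✓; GC 13/22 = 59.1%, outside 45.1–57.5% ✗; longest run = 2 ✓ — fails.
Primer 3 (20 nt, A=2 T=9 G=6 C=3): Tm = 2·11 + 4·9 = 58°C ✓; GC 9/20 = 45.0%, outside 45.1–57.5% ✗; longest run = 3 ✓ — fails.
Primer 4 (24 nt, A=7 T=9 G=6 C=2): Tm = 2·16 + 4·8 = 64°C ✓; GC 8/24 = 33.3%, outside 45.1–57.5% ✗; longest run = 3 ✓ — fails.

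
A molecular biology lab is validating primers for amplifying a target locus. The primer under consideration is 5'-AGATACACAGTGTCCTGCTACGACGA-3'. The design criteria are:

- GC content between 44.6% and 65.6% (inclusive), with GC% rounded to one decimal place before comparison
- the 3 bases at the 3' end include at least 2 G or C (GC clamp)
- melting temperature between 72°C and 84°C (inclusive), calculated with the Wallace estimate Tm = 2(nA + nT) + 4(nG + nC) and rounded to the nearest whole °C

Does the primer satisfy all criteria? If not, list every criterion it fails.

Base counts: A=8, T=5, G=6, C=7 (length 26).
GC content: GC 13/26 = 50.0% ✓
GC clamp: 3' end CGA has 2 G/C ✓
Tm: Tm = 2·13 + 4·13 = 78°C ✓

Meets all criteria.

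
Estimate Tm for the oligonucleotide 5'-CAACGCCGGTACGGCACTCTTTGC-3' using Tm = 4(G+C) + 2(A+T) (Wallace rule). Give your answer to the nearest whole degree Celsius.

Base counts: A=4, T=5, G=6, C=9 (length 24).
Tm = 2·(4+5) + 4·(6+9) = 2·9 + 4·15 = 18 + 60 = 78°C.

78°C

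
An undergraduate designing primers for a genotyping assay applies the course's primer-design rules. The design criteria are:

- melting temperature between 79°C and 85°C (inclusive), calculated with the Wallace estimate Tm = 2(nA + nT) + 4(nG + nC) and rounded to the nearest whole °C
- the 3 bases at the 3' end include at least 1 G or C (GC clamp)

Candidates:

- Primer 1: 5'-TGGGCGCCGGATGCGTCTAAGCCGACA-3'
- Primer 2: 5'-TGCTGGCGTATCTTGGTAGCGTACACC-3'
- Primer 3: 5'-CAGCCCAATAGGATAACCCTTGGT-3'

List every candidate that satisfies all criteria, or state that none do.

Primer 1 (27 nt, A=5 T=4 G=10 C=8): Tm = 2·9 + 4·18 = 90°C, outside 79–85°C ✗; 3' end ACA has 1 G/C ✓ — fails.
Primer 2 (27 nt, A=4 T=8 G=8 C=7): Tm = 2·12 + 4·15 = 84°C ✓; 3' end ACC has 2 G/C ✓ — passes.
Primer 3 (24 nt, A=7 T=5 G=5 C=7): Tm = 2·12 + 4·12 = 72°C, outside 79–85°C ✗; 3' end GGT has 2 G/C ✓ — fails.

Primer 2 only.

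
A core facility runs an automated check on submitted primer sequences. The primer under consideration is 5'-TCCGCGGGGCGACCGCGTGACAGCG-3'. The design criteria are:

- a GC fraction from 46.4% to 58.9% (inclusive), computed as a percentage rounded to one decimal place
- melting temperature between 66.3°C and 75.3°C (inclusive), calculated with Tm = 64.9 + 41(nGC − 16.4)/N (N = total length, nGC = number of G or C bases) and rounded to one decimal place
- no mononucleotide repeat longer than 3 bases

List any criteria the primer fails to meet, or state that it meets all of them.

Base counts: A=3, T=2, G=11, C=9 (length 25).
GC content: GC 20/25 = 80.0%, outside 46.4–58.9% ✗
Tm: Tm = 64.9 + 41·(20 − 16.4)/25 = 70.8°C ✓
homopolymer run: longest run = 4, exceeds 3 ✗

Fails: GC content, homopolymer run.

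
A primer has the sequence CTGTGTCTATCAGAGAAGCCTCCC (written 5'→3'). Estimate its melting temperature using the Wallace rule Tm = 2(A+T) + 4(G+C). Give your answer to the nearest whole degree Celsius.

Base counts: A=5, T=6, G=5, C=8 (length 24).
Tm = 2·(5+6) + 4·(5+8) = 2·11 + 4·13 = 22 + 52 = 74°C.

74°C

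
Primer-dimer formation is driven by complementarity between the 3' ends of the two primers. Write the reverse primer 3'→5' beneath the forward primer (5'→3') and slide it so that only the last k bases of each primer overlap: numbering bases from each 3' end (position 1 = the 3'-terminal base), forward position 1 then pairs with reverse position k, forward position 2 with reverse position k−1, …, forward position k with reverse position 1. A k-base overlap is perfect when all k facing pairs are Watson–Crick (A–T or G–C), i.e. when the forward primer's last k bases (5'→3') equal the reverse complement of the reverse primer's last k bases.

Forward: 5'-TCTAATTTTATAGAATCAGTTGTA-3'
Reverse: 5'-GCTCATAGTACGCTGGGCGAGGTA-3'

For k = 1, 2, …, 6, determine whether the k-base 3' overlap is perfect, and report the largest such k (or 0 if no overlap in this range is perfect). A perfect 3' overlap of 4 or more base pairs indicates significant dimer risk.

Last 6 bases (5'→3') — forward …GTTGTA, reverse …GAGGTA.
Reverse complement of the reverse primer's last 6 bases: TACCTC; its first k bases are the reverse complement of the reverse primer's last k bases, so a perfect k-base overlap needs the forward primer's last k bases to equal them.
Comparing (forward last k vs required): k=1: A vs T ✗; k=2: TA vs TA ✓; k=3: GTA vs TAC ✗; k=4: TGTA vs TACC ✗; k=5: TTGTA vs TACCT ✗; k=6: GTTGTA vs TACCTC ✗.
Only k = 2 is perfect, so the longest perfect 3' overlap is 2.

Longest perfect overlap: 2 complementary base pairs; below the dimer-risk threshold (threshold 4).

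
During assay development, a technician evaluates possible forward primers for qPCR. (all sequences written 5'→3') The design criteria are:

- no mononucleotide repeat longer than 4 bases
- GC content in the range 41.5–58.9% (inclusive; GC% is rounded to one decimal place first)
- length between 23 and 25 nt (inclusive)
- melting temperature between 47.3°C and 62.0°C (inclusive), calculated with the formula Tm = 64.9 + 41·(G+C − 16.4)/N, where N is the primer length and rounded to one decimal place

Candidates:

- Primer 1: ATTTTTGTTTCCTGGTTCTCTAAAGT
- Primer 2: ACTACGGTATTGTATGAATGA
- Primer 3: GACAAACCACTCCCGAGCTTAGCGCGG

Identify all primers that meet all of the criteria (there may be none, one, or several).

None of the candidates satisfy all criteria.

Primer 1 (26 nt, A=4 T=14 G=4 C=4): longest run = 5, exceeds 4 ✗; GC 8/26 = 30.8%, outside 41.5–58.9% ✗; length 26, outside 23–25 ✗; Tm = 64.9 + 41·(8 − 16.4)/26 = 51.7°C ✓ — fails.
Primer 2 (21 nt, A=7 T=7 G=5 C=2): longest run = 2 ✓; GC 7/21 = 33.3%, outside 41.5–58.9% ✗; length 21, outside 23–25 ✗; Tm = 64.9 + 41·(7 − 16.4)/21 = 46.5°C, outside 47.3–62.0°C ✗ — fails.
Primer 3 (27 nt, A=7 T=3 G=7 C=10): longest run = 3 ✓; GC 17/27 = 63.0%, outside 41.5–58.9% ✗; length 27, outside 23–25 ✗; Tm = 64.9 + 41·(17 − 16.4)/27 = 65.8°C, outside 47.3–62.0°C ✗ — fails.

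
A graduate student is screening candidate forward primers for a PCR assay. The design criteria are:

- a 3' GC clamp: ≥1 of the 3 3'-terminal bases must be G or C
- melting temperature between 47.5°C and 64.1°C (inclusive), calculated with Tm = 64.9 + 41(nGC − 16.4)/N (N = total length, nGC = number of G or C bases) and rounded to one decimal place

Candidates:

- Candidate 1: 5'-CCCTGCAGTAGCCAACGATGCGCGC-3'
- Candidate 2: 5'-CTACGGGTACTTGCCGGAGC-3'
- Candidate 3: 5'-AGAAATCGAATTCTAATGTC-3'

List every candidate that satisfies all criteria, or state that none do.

Candidate 1 (25 nt, A=5 T=3 G=7 C=10): 3' end CGC has 3 G/C ✓; Tm = 64.9 + 41·(17 − 16.4)/25 = 65.9°C, outside 47.5–64.1°C ✗ — fails.
Candidate 2 (20 nt, A=3 T=4 G=7 C=6): 3' end AGC has 2 G/C ✓; Tm = 64.9 + 41·(13 − 16.4)/20 = 57.9°C ✓ — passes.
Candidate 3 (20 nt, A=8 T=6 G=3 C=3): 3' end GTC has 2 G/C ✓; Tm = 64.9 + 41·(6 − 16.4)/20 = 43.6°C, outside 47.5–64.1°C ✗ — fails.

Candidate 2 only.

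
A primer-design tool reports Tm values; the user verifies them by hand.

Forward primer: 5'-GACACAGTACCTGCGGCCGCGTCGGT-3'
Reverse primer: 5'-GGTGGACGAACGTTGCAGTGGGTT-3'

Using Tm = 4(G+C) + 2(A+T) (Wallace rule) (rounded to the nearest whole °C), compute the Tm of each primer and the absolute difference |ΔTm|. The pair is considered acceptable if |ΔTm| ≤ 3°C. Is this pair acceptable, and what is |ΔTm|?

|ΔTm| = 12°C; the pair is not acceptable.

Forward: A=4 T=4 G=9 C=9 → Tm = 2·8 + 4·18 = 88°C.
Reverse: A=4 T=6 G=11 C=3 → Tm = 2·10 + 4·14 = 76°C.
|ΔTm| = |88 − 76| = 12°C, > 3°C.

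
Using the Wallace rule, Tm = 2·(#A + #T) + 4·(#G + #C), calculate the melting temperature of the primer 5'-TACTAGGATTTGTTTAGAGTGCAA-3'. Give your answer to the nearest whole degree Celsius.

64°C

Base counts: A=7, T=9, G=6, C=2 (length 24).
Tm = 2·(7+9) + 4·(6+2) = 2·16 + 4·8 = 32 + 32 = 64°C.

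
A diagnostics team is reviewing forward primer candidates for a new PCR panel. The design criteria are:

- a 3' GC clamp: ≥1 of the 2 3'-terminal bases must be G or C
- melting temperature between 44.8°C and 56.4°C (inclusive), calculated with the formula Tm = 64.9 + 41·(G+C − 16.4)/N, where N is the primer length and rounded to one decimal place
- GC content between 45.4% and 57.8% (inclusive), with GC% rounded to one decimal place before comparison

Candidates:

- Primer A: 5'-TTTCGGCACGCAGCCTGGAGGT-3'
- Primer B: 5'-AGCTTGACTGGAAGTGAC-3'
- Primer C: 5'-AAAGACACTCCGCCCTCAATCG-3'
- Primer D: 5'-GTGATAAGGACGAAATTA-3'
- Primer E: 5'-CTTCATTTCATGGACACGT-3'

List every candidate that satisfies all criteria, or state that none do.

Primer A (22 nt, A=3 T=5 G=8 C=6): 3' end GT has 1 G/C ✓; Tm = 64.9 + 41·(14 − 16.4)/22 = 60.4°C, outside 44.8–56.4°C ✗; GC 14/22 = 63.6%, outside 45.4–57.8% ✗ — fails.
Primer B (18 nt, A=5 T=4 G=6 C=3): 3' end AC has 1 G/C ✓; Tm = 64.9 + 41·(9 − 16.4)/18 = 48.0°C ✓; GC 9/18 = 50.0% ✓ — passes.
Primer C (22 nt, A=7 T=3 G=3 C=9): 3' end CG has 2 G/C ✓; Tm = 64.9 + 41·(12 − 16.4)/22 = 56.7°C, outside 44.8–56.4°C ✗; GC 12/22 = 54.5% ✓ — fails.
Primer D (18 nt, A=8 T=4 G=5 C=1): 3' end TA has 0 G/C, need ≥1 ✗; Tm = 64.9 + 41·(6 − 16.4)/18 = 41.2°C, outside 44.8–56.4°C ✗; GC 6/18 = 33.3%, outside 45.4–57.8% ✗ — fails.
Primer E (19 nt, A=4 T=7 G=3 C=5): 3' end GT has 1 G/C ✓; Tm = 64.9 + 41·(8 − 16.4)/19 = 46.8°C ✓; GC 8/19 = 42.1%, outside 45.4–57.8% ✗ — fails.

Primer B only.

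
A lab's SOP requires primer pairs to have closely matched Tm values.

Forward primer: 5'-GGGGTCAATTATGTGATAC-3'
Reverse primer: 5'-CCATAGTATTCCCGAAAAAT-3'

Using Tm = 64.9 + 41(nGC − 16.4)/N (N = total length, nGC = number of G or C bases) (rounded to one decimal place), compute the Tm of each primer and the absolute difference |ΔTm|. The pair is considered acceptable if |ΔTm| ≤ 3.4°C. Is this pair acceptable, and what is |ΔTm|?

|ΔTm| = 1.2°C; the pair is acceptable.

Forward: G+C = 8, N = 19 → Tm = 64.9 + 41·(8 − 16.4)/19 = 46.8°C.
Reverse: G+C = 7, N = 20 → Tm = 64.9 + 41·(7 − 16.4)/20 = 45.6°C.
|ΔTm| = |46.8 − 45.6| = 1.2°C, ≤ 3.4°C.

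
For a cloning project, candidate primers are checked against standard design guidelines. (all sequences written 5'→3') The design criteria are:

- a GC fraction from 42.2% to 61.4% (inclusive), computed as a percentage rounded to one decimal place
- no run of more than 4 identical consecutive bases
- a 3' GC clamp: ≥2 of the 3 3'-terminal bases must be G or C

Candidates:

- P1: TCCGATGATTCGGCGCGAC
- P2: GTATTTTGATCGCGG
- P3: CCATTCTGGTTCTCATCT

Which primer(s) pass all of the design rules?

P1 (19 nt, A=3 T=4 G=6 C=6): GC 12/19 = 63.2%, outside 42.2–61.4% ✗; longest run = 2 ✓; 3' end GAC has 2 G/C ✓ — fails.
P2 (15 nt, A=2 T=6 G=5 C=2): GC 7/15 = 46.7% ✓; longest run = 4 ✓; 3' end CGG has 3 G/C ✓ — passes.
P3 (18 nt, A=2 T=8 G=2 C=6): GC 8/18 = 44.4% ✓; longest run = 2 ✓; 3' end TCT has 1 G/C, need ≥2 ✗ — fails.

P2 only.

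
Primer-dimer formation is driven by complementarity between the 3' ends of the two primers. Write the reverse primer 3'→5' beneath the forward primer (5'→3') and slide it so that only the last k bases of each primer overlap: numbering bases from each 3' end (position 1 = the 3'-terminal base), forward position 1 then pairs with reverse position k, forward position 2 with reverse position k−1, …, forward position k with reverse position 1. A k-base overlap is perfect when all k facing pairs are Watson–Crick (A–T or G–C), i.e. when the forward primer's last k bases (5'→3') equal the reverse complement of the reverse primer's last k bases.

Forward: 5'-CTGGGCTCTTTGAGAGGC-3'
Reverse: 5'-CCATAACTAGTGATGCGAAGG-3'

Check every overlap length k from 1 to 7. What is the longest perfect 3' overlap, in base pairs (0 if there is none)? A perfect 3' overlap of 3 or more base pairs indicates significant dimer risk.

Longest perfect overlap: 1 complementary base pair; below the dimer-risk threshold (threshold 3).

Last 7 bases (5'→3') — forward …GAGAGGC, reverse …GCGAAGG.
Reverse complement of the reverse primer's last 7 bases: CCTTCGC; its first k bases are the reverse complement of the reverse primer's last k bases, so a perfect k-base overlap needs the forward primer's last k bases to equal them.
Comparing (forward last k vs required): k=1: C vs C ✓; k=2: GC vs CC ✗; k=3: GGC vs CCT ✗; k=4: AGGC vs CCTT ✗; k=5: GAGGC vs CCTTC ✗; k=6: AGAGGC vs CCTTCG ✗; k=7: GAGAGGC vs CCTTCGC ✗.
Only k = 1 is perfect, so the longest perfect 3' overlap is 1.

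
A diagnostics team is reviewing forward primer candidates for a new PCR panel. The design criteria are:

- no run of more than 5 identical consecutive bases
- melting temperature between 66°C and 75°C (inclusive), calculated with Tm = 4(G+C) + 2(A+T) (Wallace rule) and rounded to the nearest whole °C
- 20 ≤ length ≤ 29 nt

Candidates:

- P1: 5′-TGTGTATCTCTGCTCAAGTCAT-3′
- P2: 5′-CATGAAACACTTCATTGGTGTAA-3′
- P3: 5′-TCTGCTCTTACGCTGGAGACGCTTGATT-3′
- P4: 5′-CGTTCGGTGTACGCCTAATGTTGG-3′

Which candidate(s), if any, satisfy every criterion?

P1 (22 nt, A=4 T=9 G=4 C=5): longest run = 2 ✓; Tm = 2·13 + 4·9 = 62°C, outside 66–75°C ✗; length 22 ✓ — fails.
P2 (23 nt, A=8 T=7 G=4 C=4): longest run = 3 ✓; Tm = 2·15 + 4·8 = 62°C, outside 66–75°C ✗; length 23 ✓ — fails.
P3 (28 nt, A=4 T=10 G=7 C=7): longest run = 2 ✓; Tm = 2·14 + 4·14 = 84°C, outside 66–75°C ✗; length 28 ✓ — fails.
P4 (24 nt, A=3 T=8 G=8 C=5): longest run = 2 ✓; Tm = 2·11 + 4·13 = 74°C ✓; length 24 ✓ — passes.

P4 only.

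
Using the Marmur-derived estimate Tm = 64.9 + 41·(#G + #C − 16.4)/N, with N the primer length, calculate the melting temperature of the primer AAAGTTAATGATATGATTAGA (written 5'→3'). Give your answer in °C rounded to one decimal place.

Base counts: A=10, T=7, G=4, C=0; G+C = 4, N = 21.
Tm = 64.9 + 41·(4 − 16.4)/21 = 64.9 + -508.40/21 = 40.7°C.

40.7°C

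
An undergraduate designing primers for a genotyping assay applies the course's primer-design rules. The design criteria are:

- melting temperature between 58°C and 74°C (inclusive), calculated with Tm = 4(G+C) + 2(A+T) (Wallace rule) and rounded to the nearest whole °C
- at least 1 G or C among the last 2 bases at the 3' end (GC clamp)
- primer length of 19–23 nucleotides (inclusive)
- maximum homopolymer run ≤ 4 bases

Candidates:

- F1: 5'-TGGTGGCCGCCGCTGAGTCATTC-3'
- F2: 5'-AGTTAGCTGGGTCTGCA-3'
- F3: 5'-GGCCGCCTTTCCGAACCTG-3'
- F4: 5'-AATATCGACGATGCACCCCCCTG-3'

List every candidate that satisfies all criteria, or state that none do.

F1 (23 nt, A=2 T=6 G=8 C=7): Tm = 2·8 + 4·15 = 76°C, outside 58–74°C ✗; 3' end TC has 1 G/C ✓; length 23 ✓; longest run = 2 ✓ — fails.
F2 (17 nt, A=3 T=5 G=6 C=3): Tm = 2·8 + 4·9 = 52°C, outside 58–74°C ✗; 3' end CA has 1 G/C ✓; length 17, outside 19–23 ✗; longest run = 3 ✓ — fails.
F3 (19 nt, A=2 T=4 G=5 C=8): Tm = 2·6 + 4·13 = 64°C ✓; 3' end TG has 1 G/C ✓; length 19 ✓; longest run = 3 ✓ — passes.
F4 (23 nt, A=6 T=4 G=4 C=9): Tm = 2·10 + 4·13 = 72°C ✓; 3' end TG has 1 G/C ✓; length 23 ✓; longest run = 6, exceeds 4 ✗ — fails.

F3 only.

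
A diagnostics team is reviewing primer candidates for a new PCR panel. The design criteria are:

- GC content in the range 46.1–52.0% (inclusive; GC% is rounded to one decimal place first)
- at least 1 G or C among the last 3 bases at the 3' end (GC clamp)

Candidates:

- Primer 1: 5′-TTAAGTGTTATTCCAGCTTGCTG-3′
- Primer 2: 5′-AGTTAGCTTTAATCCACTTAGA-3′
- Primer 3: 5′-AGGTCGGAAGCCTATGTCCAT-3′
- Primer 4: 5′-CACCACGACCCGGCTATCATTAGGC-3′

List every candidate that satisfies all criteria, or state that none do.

None of the candidates satisfy all criteria.

Primer 1 (23 nt, A=4 T=10 G=5 C=4): GC 9/23 = 39.1%, outside 46.1–52.0% ✗; 3' end CTG has 2 G/C ✓ — fails.
Primer 2 (22 nt, A=7 T=8 G=3 C=4): GC 7/22 = 31.8%, outside 46.1–52.0% ✗; 3' end AGA has 1 G/C ✓ — fails.
Primer 3 (21 nt, A=5 T=5 G=6 C=5): GC 11/21 = 52.4%, outside 46.1–52.0% ✗; 3' end CAT has 1 G/C ✓ — fails.
Primer 4 (25 nt, A=6 T=4 G=5 C=10): GC 15/25 = 60.0%, outside 46.1–52.0% ✗; 3' end GGC has 3 G/C ✓ — fails.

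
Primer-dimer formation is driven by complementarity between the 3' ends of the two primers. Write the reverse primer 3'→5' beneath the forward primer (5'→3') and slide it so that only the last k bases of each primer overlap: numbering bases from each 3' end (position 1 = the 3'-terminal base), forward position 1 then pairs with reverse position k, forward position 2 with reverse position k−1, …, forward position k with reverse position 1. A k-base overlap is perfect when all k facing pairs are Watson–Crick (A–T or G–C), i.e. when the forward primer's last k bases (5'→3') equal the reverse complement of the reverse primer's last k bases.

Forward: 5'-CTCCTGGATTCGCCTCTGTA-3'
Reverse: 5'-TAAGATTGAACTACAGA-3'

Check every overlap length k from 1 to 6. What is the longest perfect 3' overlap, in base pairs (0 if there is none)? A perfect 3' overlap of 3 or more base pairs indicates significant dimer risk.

Longest perfect overlap: 6 complementary base pairs; significant dimer risk (threshold 3).

Last 6 bases (5'→3') — forward …TCTGTA, reverse …TACAGA.
Reverse complement of the reverse primer's last 6 bases: TCTGTA; its first k bases are the reverse complement of the reverse primer's last k bases, so a perfect k-base overlap needs the forward primer's last k bases to equal them.
Comparing (forward last k vs required): k=1: A vs T ✗; k=2: TA vs TC ✗; k=3: GTA vs TCT ✗; k=4: TGTA vs TCTG ✗; k=5: CTGTA vs TCTGT ✗; k=6: TCTGTA vs TCTGTA ✓.
Only k = 6 is perfect, so the longest perfect 3' overlap is 6.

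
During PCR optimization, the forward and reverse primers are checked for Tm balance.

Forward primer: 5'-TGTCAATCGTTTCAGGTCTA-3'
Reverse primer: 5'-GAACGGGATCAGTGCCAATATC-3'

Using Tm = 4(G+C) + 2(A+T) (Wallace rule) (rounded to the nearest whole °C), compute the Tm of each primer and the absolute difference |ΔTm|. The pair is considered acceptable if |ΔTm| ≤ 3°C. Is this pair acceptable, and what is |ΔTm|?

Forward: A=4 T=8 G=4 C=4 → Tm = 2·12 + 4·8 = 56°C.
Reverse: A=7 T=4 G=6 C=5 → Tm = 2·11 + 4·11 = 66°C.
|ΔTm| = |56 − 66| = 10°C, > 3°C.

|ΔTm| = 10°C; the pair is not acceptable.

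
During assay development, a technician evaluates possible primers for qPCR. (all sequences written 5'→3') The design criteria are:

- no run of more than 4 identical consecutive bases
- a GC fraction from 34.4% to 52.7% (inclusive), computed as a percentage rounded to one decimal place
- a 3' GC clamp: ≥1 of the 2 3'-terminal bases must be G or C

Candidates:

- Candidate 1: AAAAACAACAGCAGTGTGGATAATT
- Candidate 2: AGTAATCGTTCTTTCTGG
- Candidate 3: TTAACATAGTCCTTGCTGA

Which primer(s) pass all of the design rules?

Candidate 1 (25 nt, A=12 T=5 G=5 C=3): longest run = 5, exceeds 4 ✗; GC 8/25 = 32.0%, outside 34.4–52.7% ✗; 3' end TT has 0 G/C, need ≥1 ✗ — fails.
Candidate 2 (18 nt, A=3 T=8 G=4 C=3): longest run = 3 ✓; GC 7/18 = 38.9% ✓; 3' end GG has 2 G/C ✓ — passes.
Candidate 3 (19 nt, A=5 T=7 G=3 C=4): longest run = 2 ✓; GC 7/19 = 36.8% ✓; 3' end GA has 1 G/C ✓ — passes.

Candidate 2 and Candidate 3.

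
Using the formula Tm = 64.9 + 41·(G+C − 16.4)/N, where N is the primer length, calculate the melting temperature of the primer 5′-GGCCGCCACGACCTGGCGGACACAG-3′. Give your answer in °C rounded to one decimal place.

69.2°C

Base counts: A=5, T=1, G=9, C=10; G+C = 19, N = 25.
Tm = 64.9 + 41·(19 − 16.4)/25 = 64.9 + 106.60/25 = 69.2°C.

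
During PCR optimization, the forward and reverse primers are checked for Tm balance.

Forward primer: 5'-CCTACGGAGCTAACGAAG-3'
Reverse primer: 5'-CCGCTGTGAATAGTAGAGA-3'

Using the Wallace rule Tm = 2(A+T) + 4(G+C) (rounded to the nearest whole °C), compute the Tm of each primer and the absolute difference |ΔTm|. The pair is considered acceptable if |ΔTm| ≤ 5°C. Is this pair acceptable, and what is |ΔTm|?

Forward: A=6 T=2 G=5 C=5 → Tm = 2·8 + 4·10 = 56°C.
Reverse: A=6 T=4 G=6 C=3 → Tm = 2·10 + 4·9 = 56°C.
|ΔTm| = |56 − 56| = 0°C, ≤ 5°C.

|ΔTm| = 0°C; the pair is acceptable.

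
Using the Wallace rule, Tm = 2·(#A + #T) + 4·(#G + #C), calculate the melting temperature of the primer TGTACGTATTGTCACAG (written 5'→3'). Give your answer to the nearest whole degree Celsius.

Base counts: A=4, T=6, G=4, C=3 (length 17).
Tm = 2·(4+6) + 4·(4+3) = 2·10 + 4·7 = 20 + 28 = 48°C.

48°C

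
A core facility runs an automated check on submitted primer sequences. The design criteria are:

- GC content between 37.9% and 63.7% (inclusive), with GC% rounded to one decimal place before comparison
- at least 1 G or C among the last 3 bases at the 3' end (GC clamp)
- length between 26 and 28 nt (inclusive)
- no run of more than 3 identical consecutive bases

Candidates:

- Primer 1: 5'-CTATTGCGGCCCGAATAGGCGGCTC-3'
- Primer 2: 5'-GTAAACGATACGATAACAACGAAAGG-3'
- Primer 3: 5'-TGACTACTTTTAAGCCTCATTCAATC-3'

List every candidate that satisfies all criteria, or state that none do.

Primer 1 (25 nt, A=4 T=5 G=8 C=8): GC 16/25 = 64.0%, outside 37.9–63.7% ✗; 3' end CTC has 2 G/C ✓; length 25, outside 26–28 ✗; longest run = 3 ✓ — fails.
Primer 2 (26 nt, A=13 T=3 G=6 C=4): GC 10/26 = 38.5% ✓; 3' end AGG has 2 G/C ✓; length 26 ✓; longest run = 3 ✓ — passes.
Primer 3 (26 nt, A=7 T=10 G=2 C=7): GC 9/26 = 34.6%, outside 37.9–63.7% ✗; 3' end ATC has 1 G/C ✓; length 26 ✓; longest run = 4, exceeds 3 ✗ — fails.

Primer 2 only.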